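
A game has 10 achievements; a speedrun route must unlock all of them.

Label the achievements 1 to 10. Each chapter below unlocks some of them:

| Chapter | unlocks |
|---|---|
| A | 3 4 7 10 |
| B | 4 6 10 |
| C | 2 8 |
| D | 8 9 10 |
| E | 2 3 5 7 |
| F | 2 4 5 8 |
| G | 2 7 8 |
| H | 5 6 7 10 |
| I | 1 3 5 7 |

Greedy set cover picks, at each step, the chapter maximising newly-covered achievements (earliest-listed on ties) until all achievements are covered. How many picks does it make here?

Greedy: pick A (covers 4 new) → pick F (covers 3 new) → pick B (covers 1 new) → pick D (covers 1 new) → pick I (covers 1 new). Total picks: 5.
(The true minimum cover uses only 4 chapters, so greedy is not optimal here.)

5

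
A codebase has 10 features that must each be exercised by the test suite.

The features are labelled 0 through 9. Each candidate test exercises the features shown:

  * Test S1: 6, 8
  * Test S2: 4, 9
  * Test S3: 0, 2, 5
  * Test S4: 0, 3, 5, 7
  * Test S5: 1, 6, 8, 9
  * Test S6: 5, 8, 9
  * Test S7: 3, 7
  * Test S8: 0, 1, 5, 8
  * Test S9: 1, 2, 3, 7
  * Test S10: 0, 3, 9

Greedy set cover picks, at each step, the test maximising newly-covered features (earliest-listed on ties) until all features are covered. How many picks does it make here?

4

Greedy: pick S4 (covers 4 new) → pick S5 (covers 4 new) → pick S2 (covers 1 new) → pick S3 (covers 1 new). Total picks: 4.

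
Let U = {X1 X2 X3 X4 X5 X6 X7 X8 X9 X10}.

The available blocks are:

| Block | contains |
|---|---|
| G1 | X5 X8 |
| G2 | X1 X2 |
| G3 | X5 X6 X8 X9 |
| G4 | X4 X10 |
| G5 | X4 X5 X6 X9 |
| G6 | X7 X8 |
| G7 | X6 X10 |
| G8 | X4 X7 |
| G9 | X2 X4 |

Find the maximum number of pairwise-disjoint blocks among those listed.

4

G1, G2, G7, G8 are pairwise disjoint (G1={X5,X8}; G2={X1,X2}; G7={X6,X10}; G8={X4,X7}).
Every remaining block overlaps one of these, and no 5 of the listed blocks are pairwise disjoint, so 4 is the maximum.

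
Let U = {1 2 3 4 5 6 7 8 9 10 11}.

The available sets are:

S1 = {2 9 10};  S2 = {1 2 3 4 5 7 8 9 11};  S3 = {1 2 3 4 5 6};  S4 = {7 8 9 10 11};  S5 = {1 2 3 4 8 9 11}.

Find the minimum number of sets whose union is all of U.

2

Take {S3, S4}. Their union is {1, 2, 3, 4, 5, 6, 7, 8, 9, 10, 11}, which is all 11 points.
No single set has all 11 points (the largest, S2, has 9), so 2 is optimal.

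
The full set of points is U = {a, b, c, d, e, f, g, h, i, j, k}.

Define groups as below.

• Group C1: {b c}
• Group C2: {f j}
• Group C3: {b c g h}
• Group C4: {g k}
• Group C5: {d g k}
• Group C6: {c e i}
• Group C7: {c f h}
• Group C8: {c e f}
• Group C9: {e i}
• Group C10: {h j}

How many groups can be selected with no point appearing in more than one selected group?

C1, C4, C9, C10 are pairwise disjoint (C1={b,c}; C4={g,k}; C9={e,i}; C10={h,j}).
Every remaining group overlaps one of these, and no 5 of the listed groups are pairwise disjoint, so 4 is the maximum.

4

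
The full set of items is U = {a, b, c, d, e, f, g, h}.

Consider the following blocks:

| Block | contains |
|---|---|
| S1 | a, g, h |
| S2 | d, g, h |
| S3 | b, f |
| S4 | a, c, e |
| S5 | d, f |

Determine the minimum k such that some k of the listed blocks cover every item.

S2, S3, and S4 cover everything between them: the union {a, b, c, d, e, f, g, h} is all of U.
Each block has at most 3 items, and 2·3 = 6 < 8 — so at least 3 blocks are needed, and 3 is optimal.

3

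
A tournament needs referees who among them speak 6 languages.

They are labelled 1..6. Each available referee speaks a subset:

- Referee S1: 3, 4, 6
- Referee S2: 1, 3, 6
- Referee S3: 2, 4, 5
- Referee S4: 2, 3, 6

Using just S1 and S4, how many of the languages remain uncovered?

2

Union of S1, S4 = {2, 3, 4, 6}.
Not covered: 1, 5 — 2 languages.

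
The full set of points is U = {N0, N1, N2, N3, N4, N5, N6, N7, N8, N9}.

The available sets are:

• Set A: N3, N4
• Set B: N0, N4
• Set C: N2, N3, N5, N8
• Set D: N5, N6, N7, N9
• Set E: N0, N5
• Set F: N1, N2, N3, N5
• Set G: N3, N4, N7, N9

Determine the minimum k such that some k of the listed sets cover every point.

B, C, D, and F cover everything between them: the union {N0, N1, N2, N3, N4, N5, N6, N7, N8, N9} is all of U.
No 3 of the 7 sets cover everything (all 35 combinations miss at least one point), so 4 is optimal.

4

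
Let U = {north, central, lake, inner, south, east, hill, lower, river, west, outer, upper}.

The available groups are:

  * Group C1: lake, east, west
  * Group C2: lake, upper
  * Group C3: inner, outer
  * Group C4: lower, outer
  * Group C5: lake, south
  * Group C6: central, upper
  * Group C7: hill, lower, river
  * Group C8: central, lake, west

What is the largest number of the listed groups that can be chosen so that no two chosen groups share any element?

C3, C5, C6, C7 are pairwise disjoint (C3={inner,outer}; C5={lake,south}; C6={central,upper}; C7={hill,lower,river}).
Every remaining group overlaps one of these, and no 5 of the listed groups are pairwise disjoint, so 4 is the maximum.

4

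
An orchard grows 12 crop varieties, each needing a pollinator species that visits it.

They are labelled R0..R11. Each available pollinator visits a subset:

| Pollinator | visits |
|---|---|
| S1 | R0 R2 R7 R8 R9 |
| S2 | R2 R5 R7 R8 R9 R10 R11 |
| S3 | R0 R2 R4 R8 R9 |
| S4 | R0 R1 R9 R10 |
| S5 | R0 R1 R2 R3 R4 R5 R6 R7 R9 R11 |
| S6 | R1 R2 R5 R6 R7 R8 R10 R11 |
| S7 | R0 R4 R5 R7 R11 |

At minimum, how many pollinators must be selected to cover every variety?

2

S2 and S5 together: S2 ∪ S5 = {R0, R1, R2, R3, R4, R5, R6, R7, R8, R9, R10, R11} — every variety is covered.
No single pollinator has all 12 varieties (the largest, S5, has 10), so 2 is optimal.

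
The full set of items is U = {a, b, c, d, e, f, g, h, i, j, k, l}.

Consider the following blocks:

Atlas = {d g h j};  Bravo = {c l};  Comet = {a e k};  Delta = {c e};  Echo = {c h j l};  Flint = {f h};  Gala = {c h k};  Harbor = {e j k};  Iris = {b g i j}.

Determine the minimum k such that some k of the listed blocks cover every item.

5

Atlas, Bravo, Comet, Flint, and Iris cover everything between them: the union {a, b, c, d, e, f, g, h, i, j, k, l} is all of U.
No 4 of the 9 blocks cover everything (all 126 combinations miss at least one item), so 5 is optimal.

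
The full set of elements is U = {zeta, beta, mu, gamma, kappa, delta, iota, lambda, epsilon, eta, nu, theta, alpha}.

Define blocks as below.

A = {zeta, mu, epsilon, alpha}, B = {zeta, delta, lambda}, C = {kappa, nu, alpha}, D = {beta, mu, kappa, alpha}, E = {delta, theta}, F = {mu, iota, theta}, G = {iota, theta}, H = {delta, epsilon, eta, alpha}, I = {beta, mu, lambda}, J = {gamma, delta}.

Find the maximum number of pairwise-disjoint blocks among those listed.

C, G, I, J are pairwise disjoint (C={kappa,nu,alpha}; G={iota,theta}; I={beta,mu,lambda}; J={gamma,delta}).
Every remaining block overlaps one of these, and no 5 of the listed blocks are pairwise disjoint, so 4 is the maximum.

4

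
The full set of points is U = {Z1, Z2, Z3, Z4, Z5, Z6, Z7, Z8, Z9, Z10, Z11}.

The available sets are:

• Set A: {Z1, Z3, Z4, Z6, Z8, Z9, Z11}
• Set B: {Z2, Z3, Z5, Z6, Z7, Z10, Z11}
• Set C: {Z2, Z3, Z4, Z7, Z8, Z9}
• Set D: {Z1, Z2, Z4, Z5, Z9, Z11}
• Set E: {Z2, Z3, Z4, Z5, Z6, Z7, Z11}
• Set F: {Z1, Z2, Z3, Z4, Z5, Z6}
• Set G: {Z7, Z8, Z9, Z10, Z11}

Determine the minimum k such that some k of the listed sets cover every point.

2

F and G cover everything between them: the union {Z1, Z2, Z3, Z4, Z5, Z6, Z7, Z8, Z9, Z10, Z11} is all of U.
No single set has all 11 points (the largest, A, has 7), so 2 is optimal.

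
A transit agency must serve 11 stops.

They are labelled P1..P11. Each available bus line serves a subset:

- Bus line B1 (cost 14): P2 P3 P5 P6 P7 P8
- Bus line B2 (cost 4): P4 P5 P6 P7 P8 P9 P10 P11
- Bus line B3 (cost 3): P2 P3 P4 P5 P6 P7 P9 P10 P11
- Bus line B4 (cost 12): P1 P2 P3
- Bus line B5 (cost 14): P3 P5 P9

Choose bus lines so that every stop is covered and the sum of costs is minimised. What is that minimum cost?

B2, B4 together cover every stop (B2 ∪ B4 = {P1, P2, P3, P4, P5, P6, P7, P8, P9, P10, P11}); total cost 4 + 12 = 16.
The greedy pick B3, B2, B4 costs 19; no covering selection beats 16.

16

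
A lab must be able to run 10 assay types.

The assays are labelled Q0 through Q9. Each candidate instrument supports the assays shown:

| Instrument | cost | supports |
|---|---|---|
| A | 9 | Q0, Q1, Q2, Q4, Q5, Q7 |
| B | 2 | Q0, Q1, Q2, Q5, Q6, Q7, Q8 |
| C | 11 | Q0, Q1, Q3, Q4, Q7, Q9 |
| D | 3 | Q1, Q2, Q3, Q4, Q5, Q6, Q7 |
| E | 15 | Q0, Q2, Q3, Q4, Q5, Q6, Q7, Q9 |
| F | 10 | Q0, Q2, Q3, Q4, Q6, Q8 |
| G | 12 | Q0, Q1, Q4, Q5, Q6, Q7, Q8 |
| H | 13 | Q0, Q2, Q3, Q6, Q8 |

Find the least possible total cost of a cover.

13

B, C together cover every assay (B ∪ C = {Q0, Q1, Q2, Q3, Q4, Q5, Q6, Q7, Q8, Q9}); total cost 2 + 11 = 13.
The greedy pick B, D, C costs 16; no covering selection beats 13.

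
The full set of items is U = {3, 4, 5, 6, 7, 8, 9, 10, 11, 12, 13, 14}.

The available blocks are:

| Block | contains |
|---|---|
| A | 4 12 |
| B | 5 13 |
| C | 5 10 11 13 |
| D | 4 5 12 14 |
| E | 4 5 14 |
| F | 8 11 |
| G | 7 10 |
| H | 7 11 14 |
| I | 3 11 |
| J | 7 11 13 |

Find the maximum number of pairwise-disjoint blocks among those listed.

4

A, B, F, G are pairwise disjoint (A={4,12}; B={5,13}; F={8,11}; G={7,10}).
Every remaining block overlaps one of these, and no 5 of the listed blocks are pairwise disjoint, so 4 is the maximum.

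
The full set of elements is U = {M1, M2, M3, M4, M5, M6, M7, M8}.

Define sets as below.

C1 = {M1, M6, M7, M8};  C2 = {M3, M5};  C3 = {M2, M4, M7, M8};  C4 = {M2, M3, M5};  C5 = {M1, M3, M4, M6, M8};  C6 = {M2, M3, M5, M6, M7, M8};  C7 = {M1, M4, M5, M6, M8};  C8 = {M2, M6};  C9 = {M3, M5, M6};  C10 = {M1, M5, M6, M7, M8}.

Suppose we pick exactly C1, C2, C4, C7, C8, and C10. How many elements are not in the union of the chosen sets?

Union of C1, C2, C4, C7, C8, C10 = {M1, M2, M3, M4, M5, M6, M7, M8} — that's every element, so 0 are uncovered.

0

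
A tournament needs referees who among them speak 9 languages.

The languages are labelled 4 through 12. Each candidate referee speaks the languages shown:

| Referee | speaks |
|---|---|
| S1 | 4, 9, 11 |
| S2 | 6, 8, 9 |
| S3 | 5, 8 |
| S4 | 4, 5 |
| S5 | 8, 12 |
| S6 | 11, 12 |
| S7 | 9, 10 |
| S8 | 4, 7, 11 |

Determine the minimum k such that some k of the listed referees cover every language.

Take {S2, S4, S6, S7, S8}. Their union is {4, 5, 6, 7, 8, 9, 10, 11, 12}, which is all 9 languages.
No 4 of the 8 referees cover everything (all 70 combinations miss at least one language), so 5 is optimal.

5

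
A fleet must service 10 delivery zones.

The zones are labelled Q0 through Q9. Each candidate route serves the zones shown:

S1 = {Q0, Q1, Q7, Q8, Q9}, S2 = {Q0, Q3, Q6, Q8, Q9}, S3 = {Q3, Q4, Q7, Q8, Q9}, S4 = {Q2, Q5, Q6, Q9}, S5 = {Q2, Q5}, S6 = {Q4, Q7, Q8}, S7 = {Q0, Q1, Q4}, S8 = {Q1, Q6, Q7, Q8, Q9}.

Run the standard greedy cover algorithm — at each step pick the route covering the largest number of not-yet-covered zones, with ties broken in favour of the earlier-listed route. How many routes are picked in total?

Greedy: pick S1 (covers 5 new) → pick S4 (covers 3 new) → pick S3 (covers 2 new). Total picks: 3.

3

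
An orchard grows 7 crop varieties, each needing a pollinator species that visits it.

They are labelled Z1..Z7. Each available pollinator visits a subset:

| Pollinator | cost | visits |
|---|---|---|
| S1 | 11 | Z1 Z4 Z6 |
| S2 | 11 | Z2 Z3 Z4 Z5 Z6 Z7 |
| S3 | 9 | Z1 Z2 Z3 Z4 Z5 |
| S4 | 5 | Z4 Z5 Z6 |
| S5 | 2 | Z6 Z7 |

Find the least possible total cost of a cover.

S3, S5 together cover every variety (S3 ∪ S5 = {Z1, Z2, Z3, Z4, Z5, Z6, Z7}); total cost 9 + 2 = 11.
No covering selection has total cost below 11.

11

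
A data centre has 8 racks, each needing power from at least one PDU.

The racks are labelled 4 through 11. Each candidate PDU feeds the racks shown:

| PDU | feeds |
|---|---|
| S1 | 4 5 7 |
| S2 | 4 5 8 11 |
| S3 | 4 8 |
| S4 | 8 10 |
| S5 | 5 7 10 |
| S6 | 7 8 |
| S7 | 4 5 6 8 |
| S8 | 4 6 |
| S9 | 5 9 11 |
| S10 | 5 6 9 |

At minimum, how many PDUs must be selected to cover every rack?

Take {S5, S7, S9}. Their union is {4, 5, 6, 7, 8, 9, 10, 11}, which is all 8 racks.
No 2 of the 10 PDUs cover everything (all 45 combinations miss at least one rack), so 3 is optimal.

3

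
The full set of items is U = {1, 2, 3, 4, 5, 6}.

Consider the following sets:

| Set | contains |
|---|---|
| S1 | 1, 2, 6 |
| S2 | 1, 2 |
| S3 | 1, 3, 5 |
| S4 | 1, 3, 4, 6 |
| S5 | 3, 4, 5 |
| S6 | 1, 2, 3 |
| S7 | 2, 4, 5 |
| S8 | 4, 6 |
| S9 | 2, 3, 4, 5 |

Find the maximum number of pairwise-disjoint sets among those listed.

2

S2, S5 are pairwise disjoint (S2={1,2}; S5={3,4,5}).
Every remaining set overlaps one of these, and no 3 of the listed sets are pairwise disjoint, so 2 is the maximum.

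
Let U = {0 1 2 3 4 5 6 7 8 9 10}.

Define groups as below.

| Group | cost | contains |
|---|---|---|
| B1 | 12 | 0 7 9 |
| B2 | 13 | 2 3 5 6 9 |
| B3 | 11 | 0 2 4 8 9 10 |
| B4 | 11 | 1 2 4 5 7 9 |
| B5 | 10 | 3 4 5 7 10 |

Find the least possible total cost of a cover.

35

B2, B3, B4 together cover every item (B2 ∪ B3 ∪ B4 = {0, 1, 2, 3, 4, 5, 6, 7, 8, 9, 10}); total cost 13 + 11 + 11 = 35.
The greedy pick B3, B5, B4, B2 costs 45; no covering selection beats 35.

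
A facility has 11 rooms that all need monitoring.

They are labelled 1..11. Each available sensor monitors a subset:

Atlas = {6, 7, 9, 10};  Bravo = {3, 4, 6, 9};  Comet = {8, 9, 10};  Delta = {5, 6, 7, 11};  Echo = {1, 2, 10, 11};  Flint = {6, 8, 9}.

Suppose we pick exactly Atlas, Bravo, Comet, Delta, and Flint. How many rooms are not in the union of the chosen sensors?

2

Union of Atlas, Bravo, Comet, Delta, Flint = {3, 4, 5, 6, 7, 8, 9, 10, 11}.
Not covered: 1, 2 — 2 rooms.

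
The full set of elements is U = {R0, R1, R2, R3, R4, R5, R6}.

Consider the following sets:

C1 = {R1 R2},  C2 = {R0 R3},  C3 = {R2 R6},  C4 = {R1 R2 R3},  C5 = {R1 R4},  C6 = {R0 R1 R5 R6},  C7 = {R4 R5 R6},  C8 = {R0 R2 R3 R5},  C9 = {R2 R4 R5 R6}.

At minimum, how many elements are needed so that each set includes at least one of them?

3

The 3 elements {R1, R3, R6} hit every set.
The sets C2, C3, C5 are pairwise disjoint, so any hitting set needs a separate element for each — at least 3. Hence 3 is optimal.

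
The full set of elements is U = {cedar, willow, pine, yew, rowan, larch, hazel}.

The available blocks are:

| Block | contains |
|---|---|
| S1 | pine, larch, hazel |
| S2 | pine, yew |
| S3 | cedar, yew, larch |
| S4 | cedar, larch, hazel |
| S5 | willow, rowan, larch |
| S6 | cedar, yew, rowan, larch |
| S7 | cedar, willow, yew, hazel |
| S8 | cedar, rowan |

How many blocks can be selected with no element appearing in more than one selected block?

2

S1, S8 are pairwise disjoint (S1={pine,larch,hazel}; S8={cedar,rowan}).
Every remaining block overlaps one of these, and no 3 of the listed blocks are pairwise disjoint, so 2 is the maximum.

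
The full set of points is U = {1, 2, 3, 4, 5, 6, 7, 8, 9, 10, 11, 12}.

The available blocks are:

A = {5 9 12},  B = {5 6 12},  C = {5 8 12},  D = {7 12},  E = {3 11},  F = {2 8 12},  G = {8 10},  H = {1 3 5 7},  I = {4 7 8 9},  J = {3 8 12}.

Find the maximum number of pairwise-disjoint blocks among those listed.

3

D, E, G are pairwise disjoint (D={7,12}; E={3,11}; G={8,10}).
Every remaining block overlaps one of these, and no 4 of the listed blocks are pairwise disjoint, so 3 is the maximum.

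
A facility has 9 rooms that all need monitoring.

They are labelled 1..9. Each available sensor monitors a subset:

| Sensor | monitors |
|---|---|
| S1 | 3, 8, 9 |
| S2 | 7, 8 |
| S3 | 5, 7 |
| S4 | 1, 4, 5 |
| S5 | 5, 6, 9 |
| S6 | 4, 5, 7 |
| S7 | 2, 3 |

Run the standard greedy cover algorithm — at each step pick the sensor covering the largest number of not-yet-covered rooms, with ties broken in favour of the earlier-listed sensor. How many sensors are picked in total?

Greedy: pick S1 (covers 3 new) → pick S4 (covers 3 new) → pick S2 (covers 1 new) → pick S5 (covers 1 new) → pick S7 (covers 1 new). Total picks: 5.
(The true minimum cover uses only 4 sensors, so greedy is not optimal here.)

5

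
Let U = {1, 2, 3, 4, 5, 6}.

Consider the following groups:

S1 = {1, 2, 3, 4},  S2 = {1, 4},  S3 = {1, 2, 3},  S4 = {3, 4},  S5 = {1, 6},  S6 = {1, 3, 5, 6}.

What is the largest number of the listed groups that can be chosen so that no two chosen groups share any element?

2

S4, S5 are pairwise disjoint (S4={3,4}; S5={1,6}).
Every remaining group overlaps one of these, and no 3 of the listed groups are pairwise disjoint, so 2 is the maximum.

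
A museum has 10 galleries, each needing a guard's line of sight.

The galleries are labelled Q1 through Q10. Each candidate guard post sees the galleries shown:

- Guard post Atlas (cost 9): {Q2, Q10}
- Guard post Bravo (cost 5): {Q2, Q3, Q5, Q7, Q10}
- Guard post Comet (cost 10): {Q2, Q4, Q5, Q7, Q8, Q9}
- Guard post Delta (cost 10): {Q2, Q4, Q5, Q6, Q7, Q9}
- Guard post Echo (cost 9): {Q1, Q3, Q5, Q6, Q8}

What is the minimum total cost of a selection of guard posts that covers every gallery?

Bravo, Delta, Echo together cover every gallery (Bravo ∪ Delta ∪ Echo = {Q1, Q2, Q3, Q4, Q5, Q6, Q7, Q8, Q9, Q10}); total cost 5 + 10 + 9 = 24.
No covering selection has total cost below 24.

24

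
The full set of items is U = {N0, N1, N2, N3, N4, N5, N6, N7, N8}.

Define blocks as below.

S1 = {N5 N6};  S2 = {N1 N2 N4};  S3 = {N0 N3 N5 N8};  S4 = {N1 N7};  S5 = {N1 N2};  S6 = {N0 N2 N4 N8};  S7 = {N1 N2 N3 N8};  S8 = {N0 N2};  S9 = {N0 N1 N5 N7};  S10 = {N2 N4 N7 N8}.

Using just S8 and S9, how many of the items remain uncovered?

4

Union of S8, S9 = {N0, N1, N2, N5, N7}.
Not covered: N3, N4, N6, N8 — 4 items.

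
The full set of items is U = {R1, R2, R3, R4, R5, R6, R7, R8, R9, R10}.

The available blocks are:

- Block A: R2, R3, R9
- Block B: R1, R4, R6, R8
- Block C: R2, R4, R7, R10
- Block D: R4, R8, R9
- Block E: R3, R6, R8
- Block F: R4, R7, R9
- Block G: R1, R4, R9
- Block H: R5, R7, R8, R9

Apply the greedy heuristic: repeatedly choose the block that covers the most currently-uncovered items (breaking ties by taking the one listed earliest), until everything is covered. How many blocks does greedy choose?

4

Greedy: pick B (covers 4 new) → pick A (covers 3 new) → pick C (covers 2 new) → pick H (covers 1 new). Total picks: 4.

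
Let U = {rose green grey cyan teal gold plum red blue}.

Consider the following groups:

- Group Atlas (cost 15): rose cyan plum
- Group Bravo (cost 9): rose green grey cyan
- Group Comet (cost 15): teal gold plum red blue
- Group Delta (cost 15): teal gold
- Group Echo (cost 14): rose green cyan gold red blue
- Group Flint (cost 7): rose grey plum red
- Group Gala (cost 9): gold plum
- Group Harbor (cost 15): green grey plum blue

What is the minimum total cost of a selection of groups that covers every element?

Bravo, Comet together cover every element (Bravo ∪ Comet = {rose, green, grey, cyan, teal, gold, plum, red, blue}); total cost 9 + 15 = 24.
The greedy pick Flint, Echo, Comet costs 36; no covering selection beats 24.

24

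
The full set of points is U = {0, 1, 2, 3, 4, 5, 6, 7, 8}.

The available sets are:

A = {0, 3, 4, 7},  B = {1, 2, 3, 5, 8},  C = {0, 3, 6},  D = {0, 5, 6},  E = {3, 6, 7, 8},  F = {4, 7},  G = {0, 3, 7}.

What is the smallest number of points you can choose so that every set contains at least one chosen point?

Take H = {0, 4, 8}. Each listed set contains at least one of these, so H is a hitting set of size 3.
No choice of 2 points meets every set, so 3 is the minimum.

3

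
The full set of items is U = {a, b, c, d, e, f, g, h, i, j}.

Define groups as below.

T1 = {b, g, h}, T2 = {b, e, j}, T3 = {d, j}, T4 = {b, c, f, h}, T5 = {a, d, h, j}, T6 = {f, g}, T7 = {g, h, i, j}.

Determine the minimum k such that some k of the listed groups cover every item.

T2 and T4 and T5 and T7 together: T2 ∪ T4 ∪ T5 ∪ T7 = {a, b, c, d, e, f, g, h, i, j} — every item is covered.
Only T2 contains e, so T2 is forced; the remaining 7 items need at least 3 more groups (each remaining group adds at most 3) — so at least 4 groups are needed, and 4 is optimal.

4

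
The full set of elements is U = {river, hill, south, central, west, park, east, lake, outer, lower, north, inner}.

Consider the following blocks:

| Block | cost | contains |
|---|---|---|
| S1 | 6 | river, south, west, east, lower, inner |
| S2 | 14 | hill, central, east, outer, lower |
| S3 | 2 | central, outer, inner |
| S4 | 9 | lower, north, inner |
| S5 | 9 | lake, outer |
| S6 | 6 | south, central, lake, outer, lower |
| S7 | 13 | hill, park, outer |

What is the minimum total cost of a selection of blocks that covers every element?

34

S1, S4, S6, S7 together cover every element (S1 ∪ S4 ∪ S6 ∪ S7 = {river, hill, south, central, west, park, east, lake, outer, lower, north, inner}); total cost 6 + 9 + 6 + 13 = 34.
The greedy pick S3, S1, S6, S7, S4 costs 36; no covering selection beats 34.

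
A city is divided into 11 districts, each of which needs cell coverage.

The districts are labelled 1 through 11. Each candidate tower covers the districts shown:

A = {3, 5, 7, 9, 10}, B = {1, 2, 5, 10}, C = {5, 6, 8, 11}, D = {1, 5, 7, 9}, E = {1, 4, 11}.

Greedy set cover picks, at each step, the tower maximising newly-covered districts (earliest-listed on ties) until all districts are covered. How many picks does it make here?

4

Greedy: pick A (covers 5 new) → pick C (covers 3 new) → pick B (covers 2 new) → pick E (covers 1 new). Total picks: 4.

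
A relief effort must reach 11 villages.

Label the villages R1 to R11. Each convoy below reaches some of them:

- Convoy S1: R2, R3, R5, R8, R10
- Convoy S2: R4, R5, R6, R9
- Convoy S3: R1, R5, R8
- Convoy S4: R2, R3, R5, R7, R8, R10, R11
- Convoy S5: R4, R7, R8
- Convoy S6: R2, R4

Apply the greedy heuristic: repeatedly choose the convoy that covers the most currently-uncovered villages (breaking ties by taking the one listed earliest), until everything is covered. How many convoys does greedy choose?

3

Greedy: pick S4 (covers 7 new) → pick S2 (covers 3 new) → pick S3 (covers 1 new). Total picks: 3.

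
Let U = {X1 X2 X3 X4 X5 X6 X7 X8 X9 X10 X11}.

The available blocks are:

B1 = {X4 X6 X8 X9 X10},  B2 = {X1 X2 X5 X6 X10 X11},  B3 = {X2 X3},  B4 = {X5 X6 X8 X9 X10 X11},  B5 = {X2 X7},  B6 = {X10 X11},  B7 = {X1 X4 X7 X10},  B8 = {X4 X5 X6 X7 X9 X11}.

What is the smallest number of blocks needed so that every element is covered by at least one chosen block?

B3, B4, and B7 cover everything between them: the union {X1, X2, X3, X4, X5, X6, X7, X8, X9, X10, X11} is all of U.
Only B3 contains X3, so B3 is forced; the remaining 9 elements need at least 2 more blocks (each remaining block adds at most 6) — so at least 3 blocks are needed, and 3 is optimal.

3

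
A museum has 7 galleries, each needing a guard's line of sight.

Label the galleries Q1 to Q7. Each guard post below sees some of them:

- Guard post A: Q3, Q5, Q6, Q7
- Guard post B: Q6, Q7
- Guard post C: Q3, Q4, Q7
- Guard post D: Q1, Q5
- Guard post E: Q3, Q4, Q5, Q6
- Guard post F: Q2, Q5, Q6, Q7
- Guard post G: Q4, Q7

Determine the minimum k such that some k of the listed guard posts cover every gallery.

C and D and F together: C ∪ D ∪ F = {Q1, Q2, Q3, Q4, Q5, Q6, Q7} — every gallery is covered.
Only D contains Q1, so D is forced; the remaining 5 galleries need at least 2 more guard posts (each remaining guard post adds at most 3) — so at least 3 guard posts are needed, and 3 is optimal.

3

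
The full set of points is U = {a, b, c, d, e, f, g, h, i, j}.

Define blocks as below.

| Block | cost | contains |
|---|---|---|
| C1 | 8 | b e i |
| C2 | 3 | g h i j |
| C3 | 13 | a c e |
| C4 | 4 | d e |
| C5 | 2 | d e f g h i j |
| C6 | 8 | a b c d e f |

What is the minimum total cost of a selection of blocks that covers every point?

C5, C6 together cover every point (C5 ∪ C6 = {a, b, c, d, e, f, g, h, i, j}); total cost 2 + 8 = 10.
No covering selection has total cost below 10.

10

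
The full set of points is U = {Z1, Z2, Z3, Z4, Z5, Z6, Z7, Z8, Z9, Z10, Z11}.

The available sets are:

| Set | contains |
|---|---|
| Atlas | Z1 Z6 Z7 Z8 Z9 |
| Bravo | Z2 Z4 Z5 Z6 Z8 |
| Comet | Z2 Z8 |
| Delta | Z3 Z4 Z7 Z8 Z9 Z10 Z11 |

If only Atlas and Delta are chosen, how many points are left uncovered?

Union of Atlas, Delta = {Z1, Z3, Z4, Z6, Z7, Z8, Z9, Z10, Z11}.
Not covered: Z2, Z5 — 2 points.

2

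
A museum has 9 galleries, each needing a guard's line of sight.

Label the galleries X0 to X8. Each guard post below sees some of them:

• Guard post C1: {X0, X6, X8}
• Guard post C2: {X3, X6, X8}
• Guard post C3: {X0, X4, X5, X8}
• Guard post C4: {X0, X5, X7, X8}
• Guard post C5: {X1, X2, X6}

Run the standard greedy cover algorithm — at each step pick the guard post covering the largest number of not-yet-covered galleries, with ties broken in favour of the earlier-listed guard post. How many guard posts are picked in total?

4

Greedy: pick C3 (covers 4 new) → pick C5 (covers 3 new) → pick C2 (covers 1 new) → pick C4 (covers 1 new). Total picks: 4.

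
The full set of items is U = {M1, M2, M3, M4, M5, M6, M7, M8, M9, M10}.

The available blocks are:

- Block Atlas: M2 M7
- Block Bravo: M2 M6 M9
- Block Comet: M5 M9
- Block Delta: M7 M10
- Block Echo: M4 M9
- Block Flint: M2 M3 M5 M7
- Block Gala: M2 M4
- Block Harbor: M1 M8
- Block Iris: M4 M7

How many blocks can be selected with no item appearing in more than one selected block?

Comet, Delta, Gala, Harbor are pairwise disjoint (Comet={M5,M9}; Delta={M7,M10}; Gala={M2,M4}; Harbor={M1,M8}).
Every remaining block overlaps one of these, and no 5 of the listed blocks are pairwise disjoint, so 4 is the maximum.

4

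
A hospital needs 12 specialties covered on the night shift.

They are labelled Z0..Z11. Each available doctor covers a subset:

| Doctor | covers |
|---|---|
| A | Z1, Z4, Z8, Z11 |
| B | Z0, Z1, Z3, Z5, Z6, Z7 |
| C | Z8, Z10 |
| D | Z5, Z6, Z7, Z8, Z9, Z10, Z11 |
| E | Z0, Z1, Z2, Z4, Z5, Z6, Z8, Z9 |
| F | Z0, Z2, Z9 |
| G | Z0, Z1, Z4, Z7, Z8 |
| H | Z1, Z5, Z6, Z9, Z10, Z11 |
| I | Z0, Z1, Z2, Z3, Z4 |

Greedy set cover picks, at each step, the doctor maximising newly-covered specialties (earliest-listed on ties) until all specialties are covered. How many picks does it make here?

Greedy: pick E (covers 8 new) → pick D (covers 3 new) → pick B (covers 1 new). Total picks: 3.
(The true minimum cover uses only 2 doctors, so greedy is not optimal here.)

3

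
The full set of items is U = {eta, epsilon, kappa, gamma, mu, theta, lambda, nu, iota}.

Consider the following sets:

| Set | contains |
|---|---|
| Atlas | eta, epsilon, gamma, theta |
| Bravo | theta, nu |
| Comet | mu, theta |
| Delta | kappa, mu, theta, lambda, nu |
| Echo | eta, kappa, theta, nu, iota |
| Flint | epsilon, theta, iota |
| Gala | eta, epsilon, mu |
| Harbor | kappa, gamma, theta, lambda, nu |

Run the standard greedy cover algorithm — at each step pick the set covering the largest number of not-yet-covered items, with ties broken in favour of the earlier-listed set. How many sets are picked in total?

3

Greedy: pick Delta (covers 5 new) → pick Atlas (covers 3 new) → pick Echo (covers 1 new). Total picks: 3.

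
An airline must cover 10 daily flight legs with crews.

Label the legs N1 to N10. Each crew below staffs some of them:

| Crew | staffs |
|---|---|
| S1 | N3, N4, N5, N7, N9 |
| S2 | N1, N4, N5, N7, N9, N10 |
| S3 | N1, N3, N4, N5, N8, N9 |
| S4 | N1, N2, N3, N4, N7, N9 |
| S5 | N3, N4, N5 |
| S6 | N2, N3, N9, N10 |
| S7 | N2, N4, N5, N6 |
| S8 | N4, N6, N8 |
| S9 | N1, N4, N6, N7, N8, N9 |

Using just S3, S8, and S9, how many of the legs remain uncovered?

2

Union of S3, S8, S9 = {N1, N3, N4, N5, N6, N7, N8, N9}.
Not covered: N2, N10 — 2 legs.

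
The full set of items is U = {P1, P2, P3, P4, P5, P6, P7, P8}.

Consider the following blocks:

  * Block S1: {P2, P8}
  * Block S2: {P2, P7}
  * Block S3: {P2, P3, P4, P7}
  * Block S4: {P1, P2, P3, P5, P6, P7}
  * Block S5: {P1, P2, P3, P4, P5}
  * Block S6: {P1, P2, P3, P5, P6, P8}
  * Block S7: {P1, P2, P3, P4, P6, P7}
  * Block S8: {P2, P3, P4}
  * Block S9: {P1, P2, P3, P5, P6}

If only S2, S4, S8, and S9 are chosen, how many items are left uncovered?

1

Union of S2, S4, S8, S9 = {P1, P2, P3, P4, P5, P6, P7}.
Not covered: P8 — 1 item.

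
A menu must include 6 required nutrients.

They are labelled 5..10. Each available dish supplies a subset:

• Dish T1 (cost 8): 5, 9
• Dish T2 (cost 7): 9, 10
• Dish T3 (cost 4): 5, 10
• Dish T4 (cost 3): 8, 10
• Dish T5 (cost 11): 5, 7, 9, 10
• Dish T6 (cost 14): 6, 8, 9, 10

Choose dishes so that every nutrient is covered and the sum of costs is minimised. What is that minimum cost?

T5, T6 together cover every nutrient (T5 ∪ T6 = {5, 6, 7, 8, 9, 10}); total cost 11 + 14 = 25.
The greedy pick T4, T5, T6 costs 28; no covering selection beats 25.

25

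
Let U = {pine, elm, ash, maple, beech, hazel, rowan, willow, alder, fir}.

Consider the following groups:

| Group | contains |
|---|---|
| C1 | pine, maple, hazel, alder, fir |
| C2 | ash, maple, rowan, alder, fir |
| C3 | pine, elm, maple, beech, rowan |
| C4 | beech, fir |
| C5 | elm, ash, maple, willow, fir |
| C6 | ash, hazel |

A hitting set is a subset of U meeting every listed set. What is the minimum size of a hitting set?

3

H = {beech, hazel, fir} meets every group (each contains at least one member of H), and |H| = 3.
No choice of 2 points meets every group, so 3 is the minimum.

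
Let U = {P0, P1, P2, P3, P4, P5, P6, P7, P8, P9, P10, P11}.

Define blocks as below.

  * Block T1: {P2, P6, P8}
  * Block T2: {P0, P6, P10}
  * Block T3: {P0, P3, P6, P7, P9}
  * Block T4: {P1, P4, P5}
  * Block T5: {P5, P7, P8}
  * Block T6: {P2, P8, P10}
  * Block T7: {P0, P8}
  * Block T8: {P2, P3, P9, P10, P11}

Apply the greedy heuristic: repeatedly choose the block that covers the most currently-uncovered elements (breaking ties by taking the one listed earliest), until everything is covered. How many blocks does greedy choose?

Greedy: pick T3 (covers 5 new) → pick T4 (covers 3 new) → pick T6 (covers 3 new) → pick T8 (covers 1 new). Total picks: 4.

4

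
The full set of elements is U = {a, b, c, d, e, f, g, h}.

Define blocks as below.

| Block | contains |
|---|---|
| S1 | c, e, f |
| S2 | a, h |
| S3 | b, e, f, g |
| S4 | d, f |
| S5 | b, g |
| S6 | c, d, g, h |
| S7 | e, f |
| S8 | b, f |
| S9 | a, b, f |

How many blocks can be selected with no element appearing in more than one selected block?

S2, S4, S5 are pairwise disjoint (S2={a,h}; S4={d,f}; S5={b,g}).
Every remaining block overlaps one of these, and no 4 of the listed blocks are pairwise disjoint, so 3 is the maximum.

3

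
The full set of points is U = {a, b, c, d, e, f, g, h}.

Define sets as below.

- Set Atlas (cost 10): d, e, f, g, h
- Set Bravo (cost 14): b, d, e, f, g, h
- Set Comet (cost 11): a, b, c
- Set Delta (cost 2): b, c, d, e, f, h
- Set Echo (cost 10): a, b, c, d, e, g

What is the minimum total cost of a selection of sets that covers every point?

Delta, Echo together cover every point (Delta ∪ Echo = {a, b, c, d, e, f, g, h}); total cost 2 + 10 = 12.
No covering selection has total cost below 12.

12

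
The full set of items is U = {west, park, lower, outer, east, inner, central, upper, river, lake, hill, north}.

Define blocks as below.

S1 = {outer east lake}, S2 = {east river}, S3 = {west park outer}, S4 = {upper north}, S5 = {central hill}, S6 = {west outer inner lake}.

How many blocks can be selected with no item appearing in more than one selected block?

S2, S4, S5, S6 are pairwise disjoint (S2={east,river}; S4={upper,north}; S5={central,hill}; S6={west,outer,inner,lake}).
Every remaining block overlaps one of these, and no 5 of the listed blocks are pairwise disjoint, so 4 is the maximum.

4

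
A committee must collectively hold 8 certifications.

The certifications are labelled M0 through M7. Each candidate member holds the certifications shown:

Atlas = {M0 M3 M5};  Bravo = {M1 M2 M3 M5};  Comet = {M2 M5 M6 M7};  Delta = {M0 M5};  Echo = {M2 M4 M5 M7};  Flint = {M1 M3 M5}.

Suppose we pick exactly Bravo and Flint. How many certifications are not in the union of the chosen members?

4

Union of Bravo, Flint = {M1, M2, M3, M5}.
Not covered: M0, M4, M6, M7 — 4 certifications.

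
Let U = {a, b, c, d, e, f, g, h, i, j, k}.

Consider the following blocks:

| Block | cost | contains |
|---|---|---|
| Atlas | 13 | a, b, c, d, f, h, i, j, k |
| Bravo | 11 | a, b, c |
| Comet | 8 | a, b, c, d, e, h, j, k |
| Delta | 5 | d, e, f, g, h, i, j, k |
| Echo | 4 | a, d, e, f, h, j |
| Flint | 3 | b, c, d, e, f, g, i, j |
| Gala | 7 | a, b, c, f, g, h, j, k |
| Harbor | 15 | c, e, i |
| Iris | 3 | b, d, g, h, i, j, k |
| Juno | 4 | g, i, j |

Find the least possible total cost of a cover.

10

Echo, Flint, Iris together cover every element (Echo ∪ Flint ∪ Iris = {a, b, c, d, e, f, g, h, i, j, k}); total cost 4 + 3 + 3 = 10.
No covering selection has total cost below 10.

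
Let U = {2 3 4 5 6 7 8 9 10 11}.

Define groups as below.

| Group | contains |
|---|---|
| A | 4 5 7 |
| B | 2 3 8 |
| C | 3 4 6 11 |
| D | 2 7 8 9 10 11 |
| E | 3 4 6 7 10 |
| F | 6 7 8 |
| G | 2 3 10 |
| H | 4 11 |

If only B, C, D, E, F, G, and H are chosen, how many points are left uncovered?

1

Union of B, C, D, E, F, G, H = {2, 3, 4, 6, 7, 8, 9, 10, 11}.
Not covered: 5 — 1 point.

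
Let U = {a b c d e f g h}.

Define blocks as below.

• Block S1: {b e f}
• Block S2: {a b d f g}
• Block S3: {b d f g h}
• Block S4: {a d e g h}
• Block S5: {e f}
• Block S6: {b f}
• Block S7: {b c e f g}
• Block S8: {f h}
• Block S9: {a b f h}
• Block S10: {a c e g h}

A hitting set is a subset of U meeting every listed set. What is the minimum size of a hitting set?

Take T = {a, f}. Each listed block contains at least one of these, so T is a hitting set of size 2.
The blocks S4, S6 are pairwise disjoint, so any hitting set needs a separate point for each — at least 2. Hence 2 is optimal.

2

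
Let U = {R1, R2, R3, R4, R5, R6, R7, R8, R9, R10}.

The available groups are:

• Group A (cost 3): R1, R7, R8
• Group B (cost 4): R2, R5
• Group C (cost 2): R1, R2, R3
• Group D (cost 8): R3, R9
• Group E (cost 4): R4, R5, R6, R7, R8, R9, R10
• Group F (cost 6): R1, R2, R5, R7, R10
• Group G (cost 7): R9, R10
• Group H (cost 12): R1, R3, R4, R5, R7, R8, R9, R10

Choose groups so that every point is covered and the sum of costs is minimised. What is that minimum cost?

6

C, E together cover every point (C ∪ E = {R1, R2, R3, R4, R5, R6, R7, R8, R9, R10}); total cost 2 + 4 = 6.
No covering selection has total cost below 6.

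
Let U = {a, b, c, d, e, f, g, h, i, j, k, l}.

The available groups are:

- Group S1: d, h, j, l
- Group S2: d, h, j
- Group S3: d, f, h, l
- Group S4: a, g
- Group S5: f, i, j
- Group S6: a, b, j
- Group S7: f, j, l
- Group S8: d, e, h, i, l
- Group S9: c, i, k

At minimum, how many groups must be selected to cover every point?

S4 and S5 and S6 and S8 and S9 together: S4 ∪ S5 ∪ S6 ∪ S8 ∪ S9 = {a, b, c, d, e, f, g, h, i, j, k, l} — every point is covered.
No 4 of the 9 groups cover everything (all 126 combinations miss at least one point), so 5 is optimal.

5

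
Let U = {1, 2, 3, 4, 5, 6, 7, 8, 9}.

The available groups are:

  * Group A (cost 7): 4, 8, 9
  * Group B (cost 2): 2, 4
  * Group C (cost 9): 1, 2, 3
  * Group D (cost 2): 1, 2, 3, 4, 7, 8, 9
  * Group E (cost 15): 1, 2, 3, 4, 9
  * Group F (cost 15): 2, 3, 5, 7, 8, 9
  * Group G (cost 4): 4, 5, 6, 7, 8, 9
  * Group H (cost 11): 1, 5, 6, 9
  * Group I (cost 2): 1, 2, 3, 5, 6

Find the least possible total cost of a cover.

D, I together cover every point (D ∪ I = {1, 2, 3, 4, 5, 6, 7, 8, 9}); total cost 2 + 2 = 4.
No covering selection has total cost below 4.

4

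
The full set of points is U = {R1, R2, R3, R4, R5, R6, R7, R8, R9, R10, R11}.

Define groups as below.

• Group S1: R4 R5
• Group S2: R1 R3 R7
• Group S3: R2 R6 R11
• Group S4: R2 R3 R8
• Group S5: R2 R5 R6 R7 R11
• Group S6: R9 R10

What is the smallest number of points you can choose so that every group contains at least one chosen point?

4

The 4 points {R2, R3, R5, R10} hit every group.
The groups S1, S2, S3, S6 are pairwise disjoint, so any hitting set needs a separate point for each — at least 4. Hence 4 is optimal.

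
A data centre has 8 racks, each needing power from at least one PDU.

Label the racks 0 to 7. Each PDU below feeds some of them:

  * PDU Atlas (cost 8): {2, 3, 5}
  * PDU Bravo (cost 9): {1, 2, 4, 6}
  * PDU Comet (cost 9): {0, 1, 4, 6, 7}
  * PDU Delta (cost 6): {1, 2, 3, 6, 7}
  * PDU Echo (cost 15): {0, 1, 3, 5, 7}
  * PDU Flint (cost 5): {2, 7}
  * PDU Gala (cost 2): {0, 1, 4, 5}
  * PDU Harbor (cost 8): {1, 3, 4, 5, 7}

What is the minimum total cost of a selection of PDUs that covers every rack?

8

Delta, Gala together cover every rack (Delta ∪ Gala = {0, 1, 2, 3, 4, 5, 6, 7}); total cost 6 + 2 = 8.
No covering selection has total cost below 8.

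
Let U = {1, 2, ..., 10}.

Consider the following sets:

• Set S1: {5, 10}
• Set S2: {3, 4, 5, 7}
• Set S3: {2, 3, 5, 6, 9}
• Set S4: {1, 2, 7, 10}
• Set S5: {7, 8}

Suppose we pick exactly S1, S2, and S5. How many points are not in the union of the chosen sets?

4

Union of S1, S2, S5 = {3, 4, 5, 7, 8, 10}.
Not covered: 1, 2, 6, 9 — 4 points.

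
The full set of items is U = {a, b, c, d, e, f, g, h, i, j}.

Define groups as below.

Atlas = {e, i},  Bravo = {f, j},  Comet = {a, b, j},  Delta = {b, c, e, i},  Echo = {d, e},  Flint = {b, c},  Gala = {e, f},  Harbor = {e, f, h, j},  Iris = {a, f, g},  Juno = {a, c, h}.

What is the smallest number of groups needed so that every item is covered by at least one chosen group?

Delta and Echo and Harbor and Iris together: Delta ∪ Echo ∪ Harbor ∪ Iris = {a, b, c, d, e, f, g, h, i, j} — every item is covered.
Only Echo contains d, so Echo is forced; the remaining 8 items need at least 3 more groups (each remaining group adds at most 3) — so at least 4 groups are needed, and 4 is optimal.

4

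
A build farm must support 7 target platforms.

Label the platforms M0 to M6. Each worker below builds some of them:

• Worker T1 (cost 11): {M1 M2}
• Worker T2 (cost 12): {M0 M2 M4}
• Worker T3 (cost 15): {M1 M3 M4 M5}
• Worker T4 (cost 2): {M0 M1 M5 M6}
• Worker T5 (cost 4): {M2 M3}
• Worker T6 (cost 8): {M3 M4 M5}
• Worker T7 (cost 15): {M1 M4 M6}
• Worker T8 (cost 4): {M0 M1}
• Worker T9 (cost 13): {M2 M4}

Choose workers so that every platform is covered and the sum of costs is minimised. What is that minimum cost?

14

T4, T5, T6 together cover every platform (T4 ∪ T5 ∪ T6 = {M0, M1, M2, M3, M4, M5, M6}); total cost 2 + 4 + 8 = 14.
No covering selection has total cost below 14.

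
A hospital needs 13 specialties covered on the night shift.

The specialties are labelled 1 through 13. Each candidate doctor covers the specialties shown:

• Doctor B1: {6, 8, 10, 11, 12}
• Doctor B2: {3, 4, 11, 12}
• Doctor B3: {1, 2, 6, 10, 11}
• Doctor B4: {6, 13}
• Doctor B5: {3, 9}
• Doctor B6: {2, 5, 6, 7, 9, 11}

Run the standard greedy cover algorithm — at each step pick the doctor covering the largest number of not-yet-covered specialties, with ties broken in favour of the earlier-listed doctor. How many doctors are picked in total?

Greedy: pick B6 (covers 6 new) → pick B1 (covers 3 new) → pick B2 (covers 2 new) → pick B3 (covers 1 new) → pick B4 (covers 1 new). Total picks: 5.

5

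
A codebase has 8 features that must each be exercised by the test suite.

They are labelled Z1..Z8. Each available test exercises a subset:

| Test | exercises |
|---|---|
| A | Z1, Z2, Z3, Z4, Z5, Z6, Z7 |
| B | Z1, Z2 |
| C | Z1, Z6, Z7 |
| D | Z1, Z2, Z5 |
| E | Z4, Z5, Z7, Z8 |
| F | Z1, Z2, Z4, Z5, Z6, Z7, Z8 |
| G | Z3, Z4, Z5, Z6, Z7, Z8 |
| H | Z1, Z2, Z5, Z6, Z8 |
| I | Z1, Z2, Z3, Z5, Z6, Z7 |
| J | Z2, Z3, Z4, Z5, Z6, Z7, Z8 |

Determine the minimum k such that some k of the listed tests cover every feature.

2

I and J together: I ∪ J = {Z1, Z2, Z3, Z4, Z5, Z6, Z7, Z8} — every feature is covered.
No single test has all 8 features (the largest, A, has 7), so 2 is optimal.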